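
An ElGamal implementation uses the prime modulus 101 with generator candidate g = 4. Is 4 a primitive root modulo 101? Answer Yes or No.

No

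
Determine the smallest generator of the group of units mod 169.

φ(169) = φ(13^2) = 13·(13−1) = 156 = 2^2 · 3 · 13.
Test candidates g = 2, 3, … against the prime factors q ∈ {2, 3, 13} of φ(169): g is a generator iff g^(156/q) ≢ 1 for every such q.
g = 2: 2^78 ≡ 168; 2^52 ≡ 146; 2^12 ≡ 40 — none is 1, so 2 is a primitive root.
The smallest primitive root modulo 169 is 2.

2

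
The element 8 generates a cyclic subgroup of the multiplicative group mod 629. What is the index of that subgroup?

24

Since 8 ∈ (Z/629Z)^×, its order divides φ(629) = φ(17·37) = (17−1)·(37−1) = 16·36 = 576 = 2^6 · 3^2.
Divisors of 576: 1, 2, 3, 4, 6, 8, 9, 12, 16, 18, 24, 32, 36, 48, 64, 72, 96, 144, 192, 288, 576.
Test each divisor d:
8^1 ≡ 8 (mod 629)
8^2 ≡ 64 (mod 629)
8^3 ≡ 512 (mod 629)
8^4 ≡ 322 (mod 629)
8^6 ≡ 480 (mod 629)
8^8 ≡ 528 (mod 629)
8^9 ≡ 450 (mod 629)
8^12 ≡ 186 (mod 629)
8^16 ≡ 137 (mod 629)
8^18 ≡ 591 (mod 629)
8^24 ≡ 1 (mod 629) ✓
Thus |⟨8⟩| = ord(8) = 24.
Index = |(Z/629Z)^×| / |⟨8⟩| = 576 / 24 = 24.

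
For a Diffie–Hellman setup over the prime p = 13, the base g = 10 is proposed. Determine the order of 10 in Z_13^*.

By Lagrange's theorem, ord_13(10) divides φ(13) = 13 − 1 = 12 = 2^2 · 3.
Divisors of 12: 1, 2, 3, 4, 6, 12.
Check 10^d mod 13 for each divisor in increasing order:
10^1 ≡ 10 (mod 13)
10^2 ≡ 9 (mod 13)
10^3 ≡ 12 (mod 13)
10^4 ≡ 3 (mod 13)
10^6 ≡ 1 (mod 13) ✓
So ord_13(10) = 6.

6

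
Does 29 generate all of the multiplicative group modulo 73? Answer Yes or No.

Yes

φ(73) = 73 − 1 = 72 = 2^3 · 3^2.
29 is a primitive root mod 73 iff 29^(φ(73)/q) ≢ 1 for every prime q | φ(73), i.e. q ∈ {2, 3}.
29^36 ≡ 72 (mod 73)  [q = 2: ≢ 1 ✓]
29^24 ≡ 64 (mod 73)  [q = 3: ≢ 1 ✓]
Every test exponent gives a nontrivial residue, hence 29 generates the full group.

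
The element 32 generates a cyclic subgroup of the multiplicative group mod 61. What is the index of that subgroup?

Since 32 ∈ (Z/61Z)^×, its order divides φ(61) = 61 − 1 = 60 = 2^2 · 3 · 5.
Divisors of 60: 1, 2, 3, 4, 5, 6, 10, 12, 15, 20, 30, 60.
Test each divisor d:
32^1 ≡ 32
32^2 ≡ 48
32^3 ≡ 11
32^4 ≡ 47
32^5 ≡ 40
32^6 ≡ 60
32^10 ≡ 14
32^12 ≡ 1
Thus |⟨32⟩| = ord(32) = 12.
[(Z/61Z)^× : ⟨32⟩] = 60/12 = 5.

5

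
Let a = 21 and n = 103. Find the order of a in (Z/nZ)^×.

102

ord(21) | φ(103) = 103 − 1 = 102 = 2 · 3 · 17.
Divisors of 102: 1, 2, 3, 6, 17, 34, 51, 102.
Test each divisor d:
21^1 ≡ 21
21^2 ≡ 29
21^3 ≡ 94
21^6 ≡ 81
21^17 ≡ 57
21^34 ≡ 56
21^51 ≡ 102
21^102 ≡ 1
So ord_103(21) = 102.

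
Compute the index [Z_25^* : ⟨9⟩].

2

The order of 9 must divide φ(25) = φ(5^2) = 5·(5−1) = 20 = 2^2 · 5.
Divisors of 20: 1, 2, 4, 5, 10, 20.
Check 9^d mod 25 for each divisor in increasing order:
9^1 ≡ 9
9^2 ≡ 6
9^4 ≡ 11
9^5 ≡ 24
9^10 ≡ 1
The order of 9 is 10, so the subgroup it generates has 10 elements.
The index is φ(25) / ord(9) = 20 / 10 = 2.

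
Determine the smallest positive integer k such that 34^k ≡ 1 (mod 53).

52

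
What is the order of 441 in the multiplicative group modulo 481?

18

Since 441 ∈ (Z/481Z)^×, its order divides φ(481) = φ(13·37) = (13−1)·(37−1) = 12·36 = 432 = 2^4 · 3^3.
Divisors of 432: 1, 2, 3, 4, 6, 8, 9, 12, 16, 18, 24, 27, 36, 48, 54, 72, 108, 144, 216, 432.
Evaluate successive powers at the divisors of 432:
441^1 ≡ 441
441^2 ≡ 157
441^3 ≡ 454
441^4 ≡ 118
441^6 ≡ 248
441^8 ≡ 456
441^9 ≡ 38
441^12 ≡ 417
441^16 ≡ 144
441^18 ≡ 1
Hence ord(441) = 18.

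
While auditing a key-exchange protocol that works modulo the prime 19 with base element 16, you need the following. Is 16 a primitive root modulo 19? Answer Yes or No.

No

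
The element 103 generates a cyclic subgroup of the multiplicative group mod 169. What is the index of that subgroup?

6

The order of 103 must divide φ(169) = φ(13^2) = 13·(13−1) = 156 = 2^2 · 3 · 13.
Divisors of 156: 1, 2, 3, 4, 6, 12, 13, 26, 39, 52, 78, 156.
Evaluate successive powers at the divisors of 156:
103^1 ≡ 103 (mod 169)
103^2 ≡ 131 (mod 169)
103^3 ≡ 142 (mod 169)
103^4 ≡ 92 (mod 169)
103^6 ≡ 53 (mod 169)
103^12 ≡ 105 (mod 169)
103^13 ≡ 168 (mod 169)
103^26 ≡ 1 (mod 169) ✓
So ord_169(103) = 26, hence |⟨103⟩| = 26.
The index is φ(169) / ord(103) = 156 / 26 = 6.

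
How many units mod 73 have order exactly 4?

2

φ(73) = 73 − 1 = 72 = 2^3 · 3^2.
In a cyclic group of order 72, there are φ(d) elements of order d for each divisor d of 72, and zero for non-divisors.
4 = 2^2 divides 72, and φ(4) = 2.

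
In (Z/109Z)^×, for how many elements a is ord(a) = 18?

φ(109) = 109 − 1 = 108 = 2^2 · 3^3.
In a cyclic group of order 108, there are φ(d) elements of order d for each divisor d of 108, and zero for non-divisors.
18 = 2 · 3^2 divides 108, and φ(18) = 6.

6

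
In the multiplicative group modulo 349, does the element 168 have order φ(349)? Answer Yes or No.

φ(349) = 349 − 1 = 348 = 2^2 · 3 · 29.
An element g generates (Z/349Z)^× iff g^(348/q) ≢ 1 (mod 349) for each prime q ∈ {2, 3, 29}.
168^174 ≡ 1 (mod 349)  [q = 2: ≡ 1 ✗]
168^116 ≡ 1 (mod 349)  [q = 3: ≡ 1 ✗]
168^12 ≡ 249 (mod 349)  [q = 29: ≢ 1 ✓]
Since 168^174 ≡ 1, the order of 168 divides 174 < 348, so 168 is not a primitive root.

No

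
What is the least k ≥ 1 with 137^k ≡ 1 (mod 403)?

60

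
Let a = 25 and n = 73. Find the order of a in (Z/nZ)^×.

36

ord(25) | φ(73) = 73 − 1 = 72 = 2^3 · 3^2.
Divisors of 72: 1, 2, 3, 4, 6, 8, 9, 12, 18, 24, 36, 72.
Test each divisor d:
25^1 ≡ 25
25^2 ≡ 41
25^3 ≡ 3
25^4 ≡ 2
25^6 ≡ 9
25^8 ≡ 4
25^9 ≡ 27
25^12 ≡ 8
25^18 ≡ 72
25^24 ≡ 64
25^36 ≡ 1
Hence ord(25) = 36.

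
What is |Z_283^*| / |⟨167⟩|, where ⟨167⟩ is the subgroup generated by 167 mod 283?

3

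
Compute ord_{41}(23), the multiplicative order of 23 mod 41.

ord(23) | φ(41) = 41 − 1 = 40 = 2^3 · 5.
Divisors of 40: 1, 2, 4, 5, 8, 10, 20, 40.
Test each divisor d:
23^1 ≡ 23 (mod 41)
23^2 ≡ 37 (mod 41)
23^4 ≡ 16 (mod 41)
23^5 ≡ 40 (mod 41)
23^8 ≡ 10 (mod 41)
23^10 ≡ 1 (mod 41) ✓
The smallest such exponent is 10, so the order of 23 is 10.

10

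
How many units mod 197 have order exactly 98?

42

φ(197) = 197 − 1 = 196 = 2^2 · 7^2.
Since (Z/197Z)^× is cyclic of order 196, the number of elements of order d is φ(d) when d | 196 and 0 otherwise.
98 = 2 · 7^2 divides 196, and φ(98) = 42.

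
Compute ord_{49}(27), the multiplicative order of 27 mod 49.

ord(27) | φ(49) = φ(7^2) = 7·(7−1) = 42 = 2 · 3 · 7.
Divisors of 42: 1, 2, 3, 6, 7, 14, 21, 42.
Evaluate successive powers at the divisors of 42:
27^1 ≡ 27 (mod 49)
27^2 ≡ 43 (mod 49)
27^3 ≡ 34 (mod 49)
27^6 ≡ 29 (mod 49)
27^7 ≡ 48 (mod 49)
27^14 ≡ 1 (mod 49) ✓
Therefore the multiplicative order of 27 modulo 49 is 14.

14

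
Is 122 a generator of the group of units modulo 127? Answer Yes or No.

No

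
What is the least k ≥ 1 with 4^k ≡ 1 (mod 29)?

14

By Lagrange's theorem, ord_29(4) divides φ(29) = 29 − 1 = 28 = 2^2 · 7.
Divisors of 28: 1, 2, 4, 7, 14, 28.
Test each divisor d:
4^1 ≡ 4
4^2 ≡ 16
4^4 ≡ 24
4^7 ≡ 28
4^14 ≡ 1
Therefore the multiplicative order of 4 modulo 29 is 14.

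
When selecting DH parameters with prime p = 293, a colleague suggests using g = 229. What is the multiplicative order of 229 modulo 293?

73

Since 229 ∈ (Z/293Z)^×, its order divides φ(293) = 293 − 1 = 292 = 2^2 · 73.
Divisors of 292: 1, 2, 4, 73, 146, 292.
Evaluate successive powers at the divisors of 292:
229^1 ≡ 229
229^2 ≡ 287
229^4 ≡ 36
229^73 ≡ 1
The smallest such exponent is 73, so the order of 229 is 73.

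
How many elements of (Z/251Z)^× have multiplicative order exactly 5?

4

φ(251) = 251 − 1 = 250 = 2 · 5^3.
Since (Z/251Z)^× is cyclic of order 250, the number of elements of order d is φ(d) when d | 250 and 0 otherwise.
5 | 250, and φ(5) = 5 − 1 = 4.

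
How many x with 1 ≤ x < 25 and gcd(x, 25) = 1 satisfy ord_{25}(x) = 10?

φ(25) = φ(5^2) = 5·(5−1) = 20 = 2^2 · 5.
(Z/25Z)^× is cyclic (|G| = 20); a cyclic group of order m has exactly φ(d) elements of each order d | m, and none otherwise.
10 = 2 · 5 divides 20, and φ(10) = 4.

4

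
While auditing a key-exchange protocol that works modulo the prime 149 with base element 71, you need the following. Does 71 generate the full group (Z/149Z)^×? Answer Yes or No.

Yes

φ(149) = 149 − 1 = 148 = 2^2 · 37.
An element g generates (Z/149Z)^× iff g^(148/q) ≢ 1 (mod 149) for each prime q ∈ {2, 37}.
71^74 ≡ 148 (mod 149)  [q = 2: ≢ 1 ✓]
71^4 ≡ 29 (mod 149)  [q = 37: ≢ 1 ✓]
None equal 1, so ord_149(71) = 148: 71 is a primitive root.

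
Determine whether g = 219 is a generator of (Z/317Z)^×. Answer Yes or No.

Yes

φ(317) = 317 − 1 = 316 = 2^2 · 79.
219 is a primitive root mod 317 iff 219^(φ(317)/q) ≢ 1 for every prime q | φ(317), i.e. q ∈ {2, 79}.
219^158 ≡ 316 (mod 317)  [q = 2: ≢ 1 ✓]
219^4 ≡ 277 (mod 317)  [q = 79: ≢ 1 ✓]
Every test exponent gives a nontrivial residue, hence 219 generates the full group.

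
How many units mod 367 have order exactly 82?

φ(367) = 367 − 1 = 366 = 2 · 3 · 61.
Since (Z/367Z)^× is cyclic of order 366, the number of elements of order d is φ(d) when d | 366 and 0 otherwise.
Here 366 is not a multiple of 82, so there are no elements of order 82.

0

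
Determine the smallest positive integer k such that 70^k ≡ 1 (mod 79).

78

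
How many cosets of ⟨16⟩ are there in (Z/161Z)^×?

4

Since 16 ∈ (Z/161Z)^×, its order divides φ(161) = φ(7·23) = (7−1)·(23−1) = 6·22 = 132 = 2^2 · 3 · 11.
Divisors of 132: 1, 2, 3, 4, 6, 11, 12, 22, 33, 44, 66, 132.
Check 16^d mod 161 for each divisor in increasing order:
16^1 ≡ 16
16^2 ≡ 95
16^3 ≡ 71
16^4 ≡ 9
16^6 ≡ 50
16^11 ≡ 116
16^12 ≡ 85
16^22 ≡ 93
16^33 ≡ 1
The order of 16 is 33, so the subgroup it generates has 33 elements.
[(Z/161Z)^× : ⟨16⟩] = 132/33 = 4.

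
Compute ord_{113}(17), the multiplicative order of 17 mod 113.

By Lagrange's theorem, ord_113(17) divides φ(113) = 113 − 1 = 112 = 2^4 · 7.
Divisors of 112: 1, 2, 4, 7, 8, 14, 16, 28, 56, 112.
Check 17^d mod 113 for each divisor in increasing order:
17^1 ≡ 17
17^2 ≡ 63
17^4 ≡ 14
17^7 ≡ 78
17^8 ≡ 83
17^14 ≡ 95
17^16 ≡ 109
17^28 ≡ 98
17^56 ≡ 112
17^112 ≡ 1
The smallest such exponent is 112, so the order of 17 is 112.

112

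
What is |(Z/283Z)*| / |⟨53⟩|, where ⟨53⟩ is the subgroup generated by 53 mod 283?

By Lagrange's theorem, ord_283(53) divides φ(283) = 283 − 1 = 282 = 2 · 3 · 47.
Divisors of 282: 1, 2, 3, 6, 47, 94, 141, 282.
Evaluate successive powers at the divisors of 282:
53^1 ≡ 53 (mod 283)
53^2 ≡ 262 (mod 283)
53^3 ≡ 19 (mod 283)
53^6 ≡ 78 (mod 283)
53^47 ≡ 282 (mod 283)
53^94 ≡ 1 (mod 283) ✓
So ord_283(53) = 94, hence |⟨53⟩| = 94.
The index is φ(283) / ord(53) = 282 / 94 = 3.

3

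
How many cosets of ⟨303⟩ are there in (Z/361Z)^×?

9

The order of 303 must divide φ(361) = φ(19^2) = 19·(19−1) = 342 = 2 · 3^2 · 19.
Divisors of 342: 1, 2, 3, 6, 9, 18, 19, 38, 57, 114, 171, 342.
Evaluate successive powers at the divisors of 342:
303^1 ≡ 303 (mod 361)
303^2 ≡ 115 (mod 361)
303^3 ≡ 189 (mod 361)
303^6 ≡ 343 (mod 361)
303^9 ≡ 208 (mod 361)
303^18 ≡ 305 (mod 361)
303^19 ≡ 360 (mod 361)
303^38 ≡ 1 (mod 361) ✓
The order of 303 is 38, so the subgroup it generates has 38 elements.
Index = |(Z/361Z)^×| / |⟨303⟩| = 342 / 38 = 9.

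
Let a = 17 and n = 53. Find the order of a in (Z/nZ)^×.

The order of 17 must divide φ(53) = 53 − 1 = 52 = 2^2 · 13.
Divisors of 52: 1, 2, 4, 13, 26, 52.
Compute 17^d (mod 53) for the divisors d until we hit 1:
17^1 ≡ 17 (mod 53)
17^2 ≡ 24 (mod 53)
17^4 ≡ 46 (mod 53)
17^13 ≡ 52 (mod 53)
17^26 ≡ 1 (mod 53) ✓
Therefore the multiplicative order of 17 modulo 53 is 26.

26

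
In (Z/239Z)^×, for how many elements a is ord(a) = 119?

φ(239) = 239 − 1 = 238 = 2 · 7 · 17.
Since (Z/239Z)^× is cyclic of order 238, the number of elements of order d is φ(d) when d | 238 and 0 otherwise.
119 = 7 · 17 divides 238, and φ(119) = 96.

96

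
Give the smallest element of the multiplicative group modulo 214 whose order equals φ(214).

5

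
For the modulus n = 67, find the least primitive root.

2

φ(67) = 67 − 1 = 66 = 2 · 3 · 11.
Test candidates g = 2, 3, … against the prime factors q ∈ {2, 3, 11} of φ(67): g is a generator iff g^(66/q) ≢ 1 for every such q.
g = 2: 2^33 ≡ 66; 2^22 ≡ 37; 2^6 ≡ 64 — none is 1, so 2 is a primitive root.
So 2 is the smallest generator of (Z/67Z)^×.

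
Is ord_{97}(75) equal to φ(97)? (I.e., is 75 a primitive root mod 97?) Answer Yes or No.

φ(97) = 97 − 1 = 96 = 2^5 · 3.
It suffices to check that the order of 75 is not a proper divisor of 96: compute 75^(96/q) for q ∈ {2, 3}.
75^48 ≡ 1 (mod 97)  [q = 2: ≡ 1 ✗]
75^32 ≡ 1 (mod 97)  [q = 3: ≡ 1 ✗]
75^48 ≡ 1 shows ord(75) | 48, strictly less than φ(97); not a primitive root.

No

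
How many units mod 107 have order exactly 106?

52

φ(107) = 107 − 1 = 106 = 2 · 53.
(Z/107Z)^× is cyclic (|G| = 106); a cyclic group of order m has exactly φ(d) elements of each order d | m, and none otherwise.
106 = 2 · 53 divides 106, and φ(106) = 52.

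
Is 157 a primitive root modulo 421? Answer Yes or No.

φ(421) = 421 − 1 = 420 = 2^2 · 3 · 5 · 7.
157 is a primitive root mod 421 iff 157^(φ(421)/q) ≢ 1 for every prime q | φ(421), i.e. q ∈ {2, 3, 5, 7}.
157^210 ≡ 420 (mod 421)  [q = 2: ≢ 1 ✓]
157^140 ≡ 1 (mod 421)  [q = 3: ≡ 1 ✗]
157^84 ≡ 354 (mod 421)  [q = 5: ≢ 1 ✓]
157^60 ≡ 33 (mod 421)  [q = 7: ≢ 1 ✓]
Since 157^140 ≡ 1, the order of 157 divides 140 < 420, so 157 is not a primitive root.

No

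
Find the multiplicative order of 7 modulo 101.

100

By Lagrange's theorem, ord_101(7) divides φ(101) = 101 − 1 = 100 = 2^2 · 5^2.
Divisors of 100: 1, 2, 4, 5, 10, 20, 25, 50, 100.
Check 7^d mod 101 for each divisor in increasing order:
7^1 ≡ 7
7^2 ≡ 49
7^4 ≡ 78
7^5 ≡ 41
7^10 ≡ 65
7^20 ≡ 84
7^25 ≡ 10
7^50 ≡ 100
7^100 ≡ 1
Therefore the multiplicative order of 7 modulo 101 is 100.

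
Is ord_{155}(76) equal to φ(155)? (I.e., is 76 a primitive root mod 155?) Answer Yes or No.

155 = 5 · 31 is a product of two distinct odd primes, so (Z/155Z)^× ≅ (Z/5Z)^× × (Z/31Z)^× is not cyclic.
No primitive root modulo 155 exists; in particular 76 is not one.

No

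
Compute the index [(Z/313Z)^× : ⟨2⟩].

2

Since 2 ∈ (Z/313Z)^×, its order divides φ(313) = 313 − 1 = 312 = 2^3 · 3 · 13.
Divisors of 312: 1, 2, 3, 4, 6, 8, 12, 13, 24, 26, 39, 52, 78, 104, 156, 312.
Check 2^d mod 313 for each divisor in increasing order:
2^1 ≡ 2
2^2 ≡ 4
2^3 ≡ 8
2^4 ≡ 16
2^6 ≡ 64
2^8 ≡ 256
2^12 ≡ 27
2^13 ≡ 54
2^24 ≡ 103
2^26 ≡ 99
2^39 ≡ 25
2^52 ≡ 98
2^78 ≡ 312
2^104 ≡ 214
2^156 ≡ 1
So ord_313(2) = 156, hence |⟨2⟩| = 156.
The index is φ(313) / ord(2) = 312 / 156 = 2.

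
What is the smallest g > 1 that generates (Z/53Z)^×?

φ(53) = 53 − 1 = 52 = 2^2 · 13.
g is a primitive root iff g^(52/q) ≢ 1 (mod 53) for each prime q ∈ {2, 13}.
g = 2: 2^26 ≡ 52; 2^4 ≡ 16 — none is 1, so 2 is a primitive root.
So 2 is the smallest generator of (Z/53Z)^×.

2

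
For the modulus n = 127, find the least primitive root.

3

φ(127) = 127 − 1 = 126 = 2 · 3^2 · 7.
g is a primitive root iff g^(126/q) ≢ 1 (mod 127) for each prime q ∈ {2, 3, 7}.
g = 2: 2^63 ≡ 1 — hits 1, so not a primitive root.
g = 3: 3^63 ≡ 126; 3^42 ≡ 107; 3^18 ≡ 4 — none is 1, so 3 is a primitive root.
So 3 is the smallest generator of (Z/127Z)^×.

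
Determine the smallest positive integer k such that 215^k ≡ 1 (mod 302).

5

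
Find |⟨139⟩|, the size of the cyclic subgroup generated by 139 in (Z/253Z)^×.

ord(139) | φ(253) = φ(11·23) = (11−1)·(23−1) = 10·22 = 220 = 2^2 · 5 · 11.
Divisors of 220: 1, 2, 4, 5, 10, 11, 20, 22, 44, 55, 110, 220.
Check 139^d mod 253 for each divisor in increasing order:
139^1 ≡ 139 (mod 253)
139^2 ≡ 93 (mod 253)
139^4 ≡ 47 (mod 253)
139^5 ≡ 208 (mod 253)
139^10 ≡ 1 (mod 253) ✓
The smallest such exponent is 10, so the order of 139 is 10.

10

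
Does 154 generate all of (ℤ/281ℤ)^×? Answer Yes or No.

φ(281) = 281 − 1 = 280 = 2^3 · 5 · 7.
It suffices to check that the order of 154 is not a proper divisor of 280: compute 154^(280/q) for q ∈ {2, 5, 7}.
154^140 ≡ 280 (mod 281)  [q = 2: ≢ 1 ✓]
154^56 ≡ 232 (mod 281)  [q = 5: ≢ 1 ✓]
154^40 ≡ 181 (mod 281)  [q = 7: ≢ 1 ✓]
None equal 1, so ord_281(154) = 280: 154 is a primitive root.

Yes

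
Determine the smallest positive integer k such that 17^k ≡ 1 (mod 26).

6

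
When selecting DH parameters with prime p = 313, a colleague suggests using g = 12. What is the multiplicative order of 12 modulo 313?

78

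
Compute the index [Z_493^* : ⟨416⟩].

8

Since 416 ∈ (Z/493Z)^×, its order divides φ(493) = φ(17·29) = (17−1)·(29−1) = 16·28 = 448 = 2^6 · 7.
Divisors of 448: 1, 2, 4, 7, 8, 14, 16, 28, 32, 56, 64, 112, 224, 448.
Evaluate successive powers at the divisors of 448:
416^1 ≡ 416
416^2 ≡ 13
416^4 ≡ 169
416^7 ≡ 423
416^8 ≡ 460
416^14 ≡ 463
416^16 ≡ 103
416^28 ≡ 407
416^32 ≡ 256
416^56 ≡ 1
So ord_493(416) = 56, hence |⟨416⟩| = 56.
The index is φ(493) / ord(416) = 448 / 56 = 8.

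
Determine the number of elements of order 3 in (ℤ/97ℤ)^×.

2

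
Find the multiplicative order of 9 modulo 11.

Since 9 ∈ (Z/11Z)^×, its order divides φ(11) = 11 − 1 = 10 = 2 · 5.
Divisors of 10: 1, 2, 5, 10.
Test each divisor d:
9^1 ≡ 9 (mod 11)
9^2 ≡ 4 (mod 11)
9^5 ≡ 1 (mod 11) ✓
Hence ord(9) = 5.

5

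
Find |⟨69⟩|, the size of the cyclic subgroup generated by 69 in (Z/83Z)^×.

41

Since 69 ∈ (Z/83Z)^×, its order divides φ(83) = 83 − 1 = 82 = 2 · 41.
Divisors of 82: 1, 2, 41, 82.
Evaluate successive powers at the divisors of 82:
69^1 ≡ 69 (mod 83)
69^2 ≡ 30 (mod 83)
69^41 ≡ 1 (mod 83) ✓
Therefore the multiplicative order of 69 modulo 83 is 41.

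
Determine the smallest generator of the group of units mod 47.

5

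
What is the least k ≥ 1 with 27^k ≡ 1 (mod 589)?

Since 27 ∈ (Z/589Z)^×, its order divides φ(589) = φ(19·31) = (19−1)·(31−1) = 18·30 = 540 = 2^2 · 3^3 · 5.
Divisors of 540: 1, 2, 3, 4, 5, 6, 9, 10, 12, 15, 18, 20, 27, 30, 36, 45, 54, 60, 90, 108, 135, 180, 270, 540.
Compute 27^d (mod 589) for the divisors d until we hit 1:
27^1 ≡ 27
27^2 ≡ 140
27^3 ≡ 246
27^4 ≡ 163
27^5 ≡ 278
27^6 ≡ 438
27^9 ≡ 550
27^10 ≡ 125
27^12 ≡ 419
27^15 ≡ 588
27^18 ≡ 343
27^20 ≡ 311
27^27 ≡ 170
27^30 ≡ 1
Therefore the multiplicative order of 27 modulo 589 is 30.

30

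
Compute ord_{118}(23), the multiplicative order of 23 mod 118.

58

By Lagrange's theorem, ord_118(23) divides φ(118) = φ(2)·φ(59) = 1·58 = 58 = 2 · 29.
Divisors of 58: 1, 2, 29, 58.
Check 23^d mod 118 for each divisor in increasing order:
23^1 ≡ 23 (mod 118)
23^2 ≡ 57 (mod 118)
23^29 ≡ 117 (mod 118)
23^58 ≡ 1 (mod 118) ✓
So ord_118(23) = 58.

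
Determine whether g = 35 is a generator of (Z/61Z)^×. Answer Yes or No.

φ(61) = 61 − 1 = 60 = 2^2 · 3 · 5.
An element g generates (Z/61Z)^× iff g^(60/q) ≢ 1 (mod 61) for each prime q ∈ {2, 3, 5}.
35^30 ≡ 60 (mod 61)  [q = 2: ≢ 1 ✓]
35^20 ≡ 13 (mod 61)  [q = 3: ≢ 1 ✓]
35^12 ≡ 9 (mod 61)  [q = 5: ≢ 1 ✓]
None equal 1, so ord_61(35) = 60: 35 is a primitive root.

Yes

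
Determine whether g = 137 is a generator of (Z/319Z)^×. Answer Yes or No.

319 = 11 · 29 is a product of two distinct odd primes, so (Z/319Z)^× ≅ (Z/11Z)^× × (Z/29Z)^× is not cyclic.
No primitive root modulo 319 exists; in particular 137 is not one.

No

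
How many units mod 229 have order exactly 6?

2

φ(229) = 229 − 1 = 228 = 2^2 · 3 · 19.
In a cyclic group of order 228, there are φ(d) elements of order d for each divisor d of 228, and zero for non-divisors.
6 = 2 · 3 divides 228, and φ(6) = 2.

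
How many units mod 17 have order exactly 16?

8

φ(17) = 17 − 1 = 16 = 2^4.
Since (Z/17Z)^× is cyclic of order 16, the number of elements of order d is φ(d) when d | 16 and 0 otherwise.
16 = 2^4 divides 16, and φ(16) = 8.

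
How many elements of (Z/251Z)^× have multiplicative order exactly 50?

φ(251) = 251 − 1 = 250 = 2 · 5^3.
(Z/251Z)^× is cyclic (|G| = 250); a cyclic group of order m has exactly φ(d) elements of each order d | m, and none otherwise.
50 = 2 · 5^2 divides 250, and φ(50) = 20.

20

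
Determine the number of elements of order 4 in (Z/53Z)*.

φ(53) = 53 − 1 = 52 = 2^2 · 13.
(Z/53Z)^× is cyclic (|G| = 52); a cyclic group of order m has exactly φ(d) elements of each order d | m, and none otherwise.
4 = 2^2 divides 52, and φ(4) = 2.

2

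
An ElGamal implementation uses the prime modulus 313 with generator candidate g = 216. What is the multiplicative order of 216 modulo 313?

The order of 216 must divide φ(313) = 313 − 1 = 312 = 2^3 · 3 · 13.
Divisors of 312: 1, 2, 3, 4, 6, 8, 12, 13, 24, 26, 39, 52, 78, 104, 156, 312.
Test each divisor d:
216^1 ≡ 216
216^2 ≡ 19
216^3 ≡ 35
216^4 ≡ 48
216^6 ≡ 286
216^8 ≡ 113
216^12 ≡ 103
216^13 ≡ 25
216^24 ≡ 280
216^26 ≡ 312
216^39 ≡ 288
216^52 ≡ 1
The smallest such exponent is 52, so the order of 216 is 52.

52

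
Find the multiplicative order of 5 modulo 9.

By Lagrange's theorem, ord_9(5) divides φ(9) = φ(3^2) = 3·(3−1) = 6 = 2 · 3.
Divisors of 6: 1, 2, 3, 6.
Evaluate successive powers at the divisors of 6:
5^1 ≡ 5 (mod 9)
5^2 ≡ 7 (mod 9)
5^3 ≡ 8 (mod 9)
5^6 ≡ 1 (mod 9) ✓
The smallest such exponent is 6, so the order of 5 is 6.

6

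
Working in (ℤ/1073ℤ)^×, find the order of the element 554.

By Lagrange's theorem, ord_1073(554) divides φ(1073) = φ(29·37) = (29−1)·(37−1) = 28·36 = 1008 = 2^4 · 3^2 · 7.
Divisors of 1008: 1, 2, 3, 4, 6, 7, 8, 9, 12, 14, 16, 18, 21, 24, 28, 36, 42, 48, 56, 63, 72, 84, 112, 126, 144, 168, 252, 336, 504, 1008.
Test each divisor d:
554^1 ≡ 554
554^2 ≡ 38
554^3 ≡ 665
554^4 ≡ 371
554^6 ≡ 149
554^7 ≡ 998
554^8 ≡ 297
554^9 ≡ 369
554^12 ≡ 741
554^14 ≡ 260
554^16 ≡ 223
554^18 ≡ 963
554^21 ≡ 887
554^24 ≡ 778
554^28 ≡ 1
Therefore the multiplicative order of 554 modulo 1073 is 28.

28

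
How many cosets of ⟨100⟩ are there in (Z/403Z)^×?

24

By Lagrange's theorem, ord_403(100) divides φ(403) = φ(13·31) = (13−1)·(31−1) = 12·30 = 360 = 2^3 · 3^2 · 5.
Divisors of 360: 1, 2, 3, 4, 5, 6, 8, 9, 10, 12, 15, 18, 20, 24, 30, 36, 40, 45, 60, 72, 90, 120, 180, 360.
Test each divisor d:
100^1 ≡ 100 (mod 403)
100^2 ≡ 328 (mod 403)
100^3 ≡ 157 (mod 403)
100^4 ≡ 386 (mod 403)
100^5 ≡ 315 (mod 403)
100^6 ≡ 66 (mod 403)
100^8 ≡ 289 (mod 403)
100^9 ≡ 287 (mod 403)
100^10 ≡ 87 (mod 403)
100^12 ≡ 326 (mod 403)
100^15 ≡ 1 (mod 403) ✓
Thus |⟨100⟩| = ord(100) = 15.
The index is φ(403) / ord(100) = 360 / 15 = 24.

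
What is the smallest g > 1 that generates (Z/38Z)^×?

3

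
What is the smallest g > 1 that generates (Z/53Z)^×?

2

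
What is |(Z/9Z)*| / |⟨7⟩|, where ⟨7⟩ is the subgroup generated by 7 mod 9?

2

Since 7 ∈ (Z/9Z)^×, its order divides φ(9) = φ(3^2) = 3·(3−1) = 6 = 2 · 3.
Divisors of 6: 1, 2, 3, 6.
Compute 7^d (mod 9) for the divisors d until we hit 1:
7^1 ≡ 7 (mod 9)
7^2 ≡ 4 (mod 9)
7^3 ≡ 1 (mod 9) ✓
So ord_9(7) = 3, hence |⟨7⟩| = 3.
Index = |(Z/9Z)^×| / |⟨7⟩| = 6 / 3 = 2.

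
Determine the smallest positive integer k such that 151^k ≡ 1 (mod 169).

The order of 151 must divide φ(169) = φ(13^2) = 13·(13−1) = 156 = 2^2 · 3 · 13.
Divisors of 156: 1, 2, 3, 4, 6, 12, 13, 26, 39, 52, 78, 156.
Check 151^d mod 169 for each divisor in increasing order:
151^1 ≡ 151 (mod 169)
151^2 ≡ 155 (mod 169)
151^3 ≡ 83 (mod 169)
151^4 ≡ 27 (mod 169)
151^6 ≡ 129 (mod 169)
151^12 ≡ 79 (mod 169)
151^13 ≡ 99 (mod 169)
151^26 ≡ 168 (mod 169)
151^39 ≡ 70 (mod 169)
151^52 ≡ 1 (mod 169) ✓
Therefore the multiplicative order of 151 modulo 169 is 52.

52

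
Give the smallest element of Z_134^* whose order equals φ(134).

φ(134) = φ(2)·φ(67) = 1·66 = 66 = 2 · 3 · 11.
g is a primitive root iff g^(66/q) ≢ 1 (mod 134) for each prime q ∈ {2, 3, 11}.
g = 2: gcd(2, 134) = 2 > 1, not a unit — skip.
g = 3: 3^33 ≡ 133; 3^22 ≡ 1 — hits 1, so not a primitive root.
g = 4: gcd(4, 134) = 2 > 1, not a unit — skip.
g = 5: 5^33 ≡ 133; 5^22 ≡ 1 — hits 1, so not a primitive root.
g = 6: gcd(6, 134) = 2 > 1, not a unit — skip.
g = 7: 7^33 ≡ 133; 7^22 ≡ 29; 7^6 ≡ 131 — none is 1, so 7 is a primitive root.
Hence the least primitive root of 134 is 7.

7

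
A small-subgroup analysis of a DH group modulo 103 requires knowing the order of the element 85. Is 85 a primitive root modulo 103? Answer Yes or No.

Yes

φ(103) = 103 − 1 = 102 = 2 · 3 · 17.
An element g generates (Z/103Z)^× iff g^(102/q) ≢ 1 (mod 103) for each prime q ∈ {2, 3, 17}.
85^51 ≡ 102 (mod 103)  [q = 2: ≢ 1 ✓]
85^34 ≡ 46 (mod 103)  [q = 3: ≢ 1 ✓]
85^6 ≡ 79 (mod 103)  [q = 17: ≢ 1 ✓]
Every test exponent gives a nontrivial residue, hence 85 generates the full group.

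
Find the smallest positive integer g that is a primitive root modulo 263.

φ(263) = 263 − 1 = 262 = 2 · 131.
Test candidates g = 2, 3, … against the prime factors q ∈ {2, 131} of φ(263): g is a generator iff g^(262/q) ≢ 1 for every such q.
g = 2: 2^131 ≡ 1 — hits 1, so not a primitive root.
g = 3: 3^131 ≡ 1 — hits 1, so not a primitive root.
g = 4: 4^131 ≡ 1 — hits 1, so not a primitive root.
g = 5: 5^131 ≡ 262; 5^2 ≡ 25 — none is 1, so 5 is a primitive root.
The smallest primitive root modulo 263 is 5.

5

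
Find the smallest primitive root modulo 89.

3

φ(89) = 89 − 1 = 88 = 2^3 · 11.
g is a primitive root iff g^(88/q) ≢ 1 (mod 89) for each prime q ∈ {2, 11}.
g = 2: 2^44 ≡ 1 — hits 1, so not a primitive root.
g = 3: 3^44 ≡ 88; 3^8 ≡ 64 — none is 1, so 3 is a primitive root.
Hence the least primitive root of 89 is 3.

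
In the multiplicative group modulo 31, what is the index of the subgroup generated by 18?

Since 18 ∈ (Z/31Z)^×, its order divides φ(31) = 31 − 1 = 30 = 2 · 3 · 5.
Divisors of 30: 1, 2, 3, 5, 6, 10, 15, 30.
Check 18^d mod 31 for each divisor in increasing order:
18^1 ≡ 18 (mod 31)
18^2 ≡ 14 (mod 31)
18^3 ≡ 4 (mod 31)
18^5 ≡ 25 (mod 31)
18^6 ≡ 16 (mod 31)
18^10 ≡ 5 (mod 31)
18^15 ≡ 1 (mod 31) ✓
Thus |⟨18⟩| = ord(18) = 15.
Index = |(Z/31Z)^×| / |⟨18⟩| = 30 / 15 = 2.

2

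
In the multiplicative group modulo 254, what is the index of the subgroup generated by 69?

2

By Lagrange's theorem, ord_254(69) divides φ(254) = φ(2)·φ(127) = 1·126 = 126 = 2 · 3^2 · 7.
Divisors of 126: 1, 2, 3, 6, 7, 9, 14, 18, 21, 42, 63, 126.
Check 69^d mod 254 for each divisor in increasing order:
69^1 ≡ 69
69^2 ≡ 189
69^3 ≡ 87
69^6 ≡ 203
69^7 ≡ 37
69^9 ≡ 135
69^14 ≡ 99
69^18 ≡ 191
69^21 ≡ 107
69^42 ≡ 19
69^63 ≡ 1
So ord_254(69) = 63, hence |⟨69⟩| = 63.
[(Z/254Z)^× : ⟨69⟩] = 126/63 = 2.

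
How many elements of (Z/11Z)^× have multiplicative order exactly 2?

1

φ(11) = 11 − 1 = 10 = 2 · 5.
(Z/11Z)^× is cyclic (|G| = 10); a cyclic group of order m has exactly φ(d) elements of each order d | m, and none otherwise.
2 | 10, and φ(2) = 2 − 1 = 1.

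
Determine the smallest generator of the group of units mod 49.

3

φ(49) = φ(7^2) = 7·(7−1) = 42 = 2 · 3 · 7.
g is a primitive root iff g^(42/q) ≢ 1 (mod 49) for each prime q ∈ {2, 3, 7}.
g = 2: 2^21 ≡ 1 — hits 1, so not a primitive root.
g = 3: 3^21 ≡ 48; 3^14 ≡ 30; 3^6 ≡ 43 — none is 1, so 3 is a primitive root.
So 3 is the smallest generator of (Z/49Z)^×.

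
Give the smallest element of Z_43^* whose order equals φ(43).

3

φ(43) = 43 − 1 = 42 = 2 · 3 · 7.
g is a primitive root iff g^(42/q) ≢ 1 (mod 43) for each prime q ∈ {2, 3, 7}.
g = 2: 2^21 ≡ 42; 2^14 ≡ 1 — hits 1, so not a primitive root.
g = 3: 3^21 ≡ 42; 3^14 ≡ 36; 3^6 ≡ 41 — none is 1, so 3 is a primitive root.
So 3 is the smallest generator of (Z/43Z)^×.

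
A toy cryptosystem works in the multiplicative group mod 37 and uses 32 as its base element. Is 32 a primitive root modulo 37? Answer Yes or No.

φ(37) = 37 − 1 = 36 = 2^2 · 3^2.
It suffices to check that the order of 32 is not a proper divisor of 36: compute 32^(36/q) for q ∈ {2, 3}.
32^18 ≡ 36 (mod 37)  [q = 2: ≢ 1 ✓]
32^12 ≡ 10 (mod 37)  [q = 3: ≢ 1 ✓]
Every test exponent gives a nontrivial residue, hence 32 generates the full group.

Yes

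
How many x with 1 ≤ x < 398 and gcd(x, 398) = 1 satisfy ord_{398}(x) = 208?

0

φ(398) = φ(2)·φ(199) = 1·198 = 198 = 2 · 3^2 · 11.
In a cyclic group of order 198, there are φ(d) elements of order d for each divisor d of 198, and zero for non-divisors.
Since 208 ∤ 198, the count is 0.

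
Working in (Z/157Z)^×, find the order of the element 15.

By Lagrange's theorem, ord_157(15) divides φ(157) = 157 − 1 = 156 = 2^2 · 3 · 13.
Divisors of 156: 1, 2, 3, 4, 6, 12, 13, 26, 39, 52, 78, 156.
Compute 15^d (mod 157) for the divisors d until we hit 1:
15^1 ≡ 15 (mod 157)
15^2 ≡ 68 (mod 157)
15^3 ≡ 78 (mod 157)
15^4 ≡ 71 (mod 157)
15^6 ≡ 118 (mod 157)
15^12 ≡ 108 (mod 157)
15^13 ≡ 50 (mod 157)
15^26 ≡ 145 (mod 157)
15^39 ≡ 28 (mod 157)
15^52 ≡ 144 (mod 157)
15^78 ≡ 156 (mod 157)
15^156 ≡ 1 (mod 157) ✓
So ord_157(15) = 156.

156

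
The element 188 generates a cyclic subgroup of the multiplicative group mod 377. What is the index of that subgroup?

4

By Lagrange's theorem, ord_377(188) divides φ(377) = φ(13·29) = (13−1)·(29−1) = 12·28 = 336 = 2^4 · 3 · 7.
Divisors of 336: 1, 2, 3, 4, 6, 7, 8, 12, 14, 16, 21, 24, 28, 42, 48, 56, 84, 112, 168, 336.
Test each divisor d:
188^1 ≡ 188
188^2 ≡ 283
188^3 ≡ 47
188^4 ≡ 165
188^6 ≡ 324
188^7 ≡ 215
188^8 ≡ 81
188^12 ≡ 170
188^14 ≡ 231
188^16 ≡ 152
188^21 ≡ 278
188^24 ≡ 248
188^28 ≡ 204
188^42 ≡ 376
188^48 ≡ 53
188^56 ≡ 146
188^84 ≡ 1
So ord_377(188) = 84, hence |⟨188⟩| = 84.
The index is φ(377) / ord(188) = 336 / 84 = 4.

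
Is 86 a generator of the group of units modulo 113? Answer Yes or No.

φ(113) = 113 − 1 = 112 = 2^4 · 7.
An element g generates (Z/113Z)^× iff g^(112/q) ≢ 1 (mod 113) for each prime q ∈ {2, 7}.
86^56 ≡ 112 (mod 113)  [q = 2: ≢ 1 ✓]
86^16 ≡ 16 (mod 113)  [q = 7: ≢ 1 ✓]
All checks pass, so 86 has order 112 and is a primitive root modulo 113.

Yes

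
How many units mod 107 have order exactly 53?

52

φ(107) = 107 − 1 = 106 = 2 · 53.
Since (Z/107Z)^× is cyclic of order 106, the number of elements of order d is φ(d) when d | 106 and 0 otherwise.
53 | 106, and φ(53) = 53 − 1 = 52.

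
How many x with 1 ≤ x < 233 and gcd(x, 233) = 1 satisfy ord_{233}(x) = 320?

φ(233) = 233 − 1 = 232 = 2^3 · 29.
In a cyclic group of order 232, there are φ(d) elements of order d for each divisor d of 232, and zero for non-divisors.
Here 232 is not a multiple of 320, so there are no elements of order 320.

0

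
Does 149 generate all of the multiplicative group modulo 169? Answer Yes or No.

φ(169) = φ(13^2) = 13·(13−1) = 156 = 2^2 · 3 · 13.
Test 149^(156/q) mod 169 for each prime factor q of 156:
149^78 ≡ 168 (mod 169)  [q = 2: ≢ 1 ✓]
149^52 ≡ 22 (mod 169)  [q = 3: ≢ 1 ✓]
149^12 ≡ 92 (mod 169)  [q = 13: ≢ 1 ✓]
All checks pass, so 149 has order 156 and is a primitive root modulo 169.

Yes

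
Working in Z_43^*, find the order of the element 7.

6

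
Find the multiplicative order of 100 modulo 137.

4

The order of 100 must divide φ(137) = 137 − 1 = 136 = 2^3 · 17.
Divisors of 136: 1, 2, 4, 8, 17, 34, 68, 136.
Check 100^d mod 137 for each divisor in increasing order:
100^1 ≡ 100 (mod 137)
100^2 ≡ 136 (mod 137)
100^4 ≡ 1 (mod 137) ✓
Hence ord(100) = 4.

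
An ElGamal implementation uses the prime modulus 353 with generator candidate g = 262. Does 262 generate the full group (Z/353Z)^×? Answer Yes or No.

No

φ(353) = 353 − 1 = 352 = 2^5 · 11.
An element g generates (Z/353Z)^× iff g^(352/q) ≢ 1 (mod 353) for each prime q ∈ {2, 11}.
262^176 ≡ 1 (mod 353)  [q = 2: ≡ 1 ✗]
262^32 ≡ 22 (mod 353)  [q = 11: ≢ 1 ✓]
The check at q = 2 fails, so 262 generates a proper subgroup.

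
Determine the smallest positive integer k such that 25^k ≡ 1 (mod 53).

26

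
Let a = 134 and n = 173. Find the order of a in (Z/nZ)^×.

Since 134 ∈ (Z/173Z)^×, its order divides φ(173) = 173 − 1 = 172 = 2^2 · 43.
Divisors of 172: 1, 2, 4, 43, 86, 172.
Check 134^d mod 173 for each divisor in increasing order:
134^1 ≡ 134 (mod 173)
134^2 ≡ 137 (mod 173)
134^4 ≡ 85 (mod 173)
134^43 ≡ 93 (mod 173)
134^86 ≡ 172 (mod 173)
134^172 ≡ 1 (mod 173) ✓
Therefore the multiplicative order of 134 modulo 173 is 172.

172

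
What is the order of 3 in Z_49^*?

Since 3 ∈ (Z/49Z)^×, its order divides φ(49) = φ(7^2) = 7·(7−1) = 42 = 2 · 3 · 7.
Divisors of 42: 1, 2, 3, 6, 7, 14, 21, 42.
Evaluate successive powers at the divisors of 42:
3^1 ≡ 3 (mod 49)
3^2 ≡ 9 (mod 49)
3^3 ≡ 27 (mod 49)
3^6 ≡ 43 (mod 49)
3^7 ≡ 31 (mod 49)
3^14 ≡ 30 (mod 49)
3^21 ≡ 48 (mod 49)
3^42 ≡ 1 (mod 49) ✓
The smallest such exponent is 42, so the order of 3 is 42.

42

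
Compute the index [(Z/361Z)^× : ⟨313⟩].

By Lagrange's theorem, ord_361(313) divides φ(361) = φ(19^2) = 19·(19−1) = 342 = 2 · 3^2 · 19.
Divisors of 342: 1, 2, 3, 6, 9, 18, 19, 38, 57, 114, 171, 342.
Evaluate successive powers at the divisors of 342:
313^1 ≡ 313 (mod 361)
313^2 ≡ 138 (mod 361)
313^3 ≡ 235 (mod 361)
313^6 ≡ 353 (mod 361)
313^9 ≡ 286 (mod 361)
313^18 ≡ 210 (mod 361)
313^19 ≡ 28 (mod 361)
313^38 ≡ 62 (mod 361)
313^57 ≡ 292 (mod 361)
313^114 ≡ 68 (mod 361)
313^171 ≡ 1 (mod 361) ✓
So ord_361(313) = 171, hence |⟨313⟩| = 171.
The index is φ(361) / ord(313) = 342 / 171 = 2.

2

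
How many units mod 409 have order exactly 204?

φ(409) = 409 − 1 = 408 = 2^3 · 3 · 17.
(Z/409Z)^× is cyclic (|G| = 408); a cyclic group of order m has exactly φ(d) elements of each order d | m, and none otherwise.
204 = 2^2 · 3 · 17 divides 408, and φ(204) = 64.

64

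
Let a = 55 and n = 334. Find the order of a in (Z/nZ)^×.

Since 55 ∈ (Z/334Z)^×, its order divides φ(334) = φ(2)·φ(167) = 1·166 = 166 = 2 · 83.
Divisors of 166: 1, 2, 83, 166.
Compute 55^d (mod 334) for the divisors d until we hit 1:
55^1 ≡ 55
55^2 ≡ 19
55^83 ≡ 333
55^166 ≡ 1
Hence ord(55) = 166.

166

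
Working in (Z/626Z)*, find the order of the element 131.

24

The order of 131 must divide φ(626) = φ(2)·φ(313) = 1·312 = 312 = 2^3 · 3 · 13.
Divisors of 312: 1, 2, 3, 4, 6, 8, 12, 13, 24, 26, 39, 52, 78, 104, 156, 312.
Compute 131^d (mod 626) for the divisors d until we hit 1:
131^1 ≡ 131 (mod 626)
131^2 ≡ 259 (mod 626)
131^3 ≡ 125 (mod 626)
131^4 ≡ 99 (mod 626)
131^6 ≡ 601 (mod 626)
131^8 ≡ 411 (mod 626)
131^12 ≡ 625 (mod 626)
131^13 ≡ 495 (mod 626)
131^24 ≡ 1 (mod 626) ✓
The smallest such exponent is 24, so the order of 131 is 24.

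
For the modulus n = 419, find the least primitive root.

2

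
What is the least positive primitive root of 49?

φ(49) = φ(7^2) = 7·(7−1) = 42 = 2 · 3 · 7.
g is a primitive root iff g^(42/q) ≢ 1 (mod 49) for each prime q ∈ {2, 3, 7}.
g = 2: 2^21 ≡ 1 — hits 1, so not a primitive root.
g = 3: 3^21 ≡ 48; 3^14 ≡ 30; 3^6 ≡ 43 — none is 1, so 3 is a primitive root.
The smallest primitive root modulo 49 is 3.

3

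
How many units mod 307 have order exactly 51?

32

φ(307) = 307 − 1 = 306 = 2 · 3^2 · 17.
(Z/307Z)^× is cyclic (|G| = 306); a cyclic group of order m has exactly φ(d) elements of each order d | m, and none otherwise.
51 = 3 · 17 divides 306, and φ(51) = 32.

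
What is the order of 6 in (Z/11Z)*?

10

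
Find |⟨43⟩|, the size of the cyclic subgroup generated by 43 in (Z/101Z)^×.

50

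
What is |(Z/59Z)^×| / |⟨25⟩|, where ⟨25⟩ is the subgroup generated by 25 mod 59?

The order of 25 must divide φ(59) = 59 − 1 = 58 = 2 · 29.
Divisors of 58: 1, 2, 29, 58.
Compute 25^d (mod 59) for the divisors d until we hit 1:
25^1 ≡ 25 (mod 59)
25^2 ≡ 35 (mod 59)
25^29 ≡ 1 (mod 59) ✓
Thus |⟨25⟩| = ord(25) = 29.
[(Z/59Z)^× : ⟨25⟩] = 58/29 = 2.

2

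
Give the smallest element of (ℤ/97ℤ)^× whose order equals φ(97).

5

φ(97) = 97 − 1 = 96 = 2^5 · 3.
g is a primitive root iff g^(96/q) ≢ 1 (mod 97) for each prime q ∈ {2, 3}.
g = 2: 2^48 ≡ 1 — hits 1, so not a primitive root.
g = 3: 3^48 ≡ 1 — hits 1, so not a primitive root.
g = 4: 4^48 ≡ 1 — hits 1, so not a primitive root.
g = 5: 5^48 ≡ 96; 5^32 ≡ 35 — none is 1, so 5 is a primitive root.
The smallest primitive root modulo 97 is 5.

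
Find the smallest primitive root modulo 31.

3

φ(31) = 31 − 1 = 30 = 2 · 3 · 5.
g is a primitive root iff g^(30/q) ≢ 1 (mod 31) for each prime q ∈ {2, 3, 5}.
g = 2: 2^15 ≡ 1 — hits 1, so not a primitive root.
g = 3: 3^15 ≡ 30; 3^10 ≡ 25; 3^6 ≡ 16 — none is 1, so 3 is a primitive root.
Hence the least primitive root of 31 is 3.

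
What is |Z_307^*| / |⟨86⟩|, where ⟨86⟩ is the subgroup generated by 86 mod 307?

The order of 86 must divide φ(307) = 307 − 1 = 306 = 2 · 3^2 · 17.
Divisors of 306: 1, 2, 3, 6, 9, 17, 18, 34, 51, 102, 153, 306.
Test each divisor d:
86^1 ≡ 86
86^2 ≡ 28
86^3 ≡ 259
86^6 ≡ 155
86^9 ≡ 235
86^17 ≡ 46
86^18 ≡ 272
86^34 ≡ 274
86^51 ≡ 17
86^102 ≡ 289
86^153 ≡ 1
The order of 86 is 153, so the subgroup it generates has 153 elements.
Index = |(Z/307Z)^×| / |⟨86⟩| = 306 / 153 = 2.

2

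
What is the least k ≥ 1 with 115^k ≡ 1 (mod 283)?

94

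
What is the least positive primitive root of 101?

φ(101) = 101 − 1 = 100 = 2^2 · 5^2.
g is a primitive root iff g^(100/q) ≢ 1 (mod 101) for each prime q ∈ {2, 5}.
g = 2: 2^50 ≡ 100; 2^20 ≡ 95 — none is 1, so 2 is a primitive root.
The smallest primitive root modulo 101 is 2.

2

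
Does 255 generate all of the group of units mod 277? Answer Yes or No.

φ(277) = 277 − 1 = 276 = 2^2 · 3 · 23.
255 is a primitive root mod 277 iff 255^(φ(277)/q) ≢ 1 for every prime q | φ(277), i.e. q ∈ {2, 3, 23}.
255^138 ≡ 1 (mod 277)  [q = 2: ≡ 1 ✗]
255^92 ≡ 116 (mod 277)  [q = 3: ≢ 1 ✓]
255^12 ≡ 213 (mod 277)  [q = 23: ≢ 1 ✓]
255^138 ≡ 1 shows ord(255) | 138, strictly less than φ(277); not a primitive root.

No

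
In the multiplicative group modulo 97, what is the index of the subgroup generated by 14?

The order of 14 must divide φ(97) = 97 − 1 = 96 = 2^5 · 3.
Divisors of 96: 1, 2, 3, 4, 6, 8, 12, 16, 24, 32, 48, 96.
Check 14^d mod 97 for each divisor in increasing order:
14^1 ≡ 14 (mod 97)
14^2 ≡ 2 (mod 97)
14^3 ≡ 28 (mod 97)
14^4 ≡ 4 (mod 97)
14^6 ≡ 8 (mod 97)
14^8 ≡ 16 (mod 97)
14^12 ≡ 64 (mod 97)
14^16 ≡ 62 (mod 97)
14^24 ≡ 22 (mod 97)
14^32 ≡ 61 (mod 97)
14^48 ≡ 96 (mod 97)
14^96 ≡ 1 (mod 97) ✓
Thus |⟨14⟩| = ord(14) = 96.
Index = |(Z/97Z)^×| / |⟨14⟩| = 96 / 96 = 1.

1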